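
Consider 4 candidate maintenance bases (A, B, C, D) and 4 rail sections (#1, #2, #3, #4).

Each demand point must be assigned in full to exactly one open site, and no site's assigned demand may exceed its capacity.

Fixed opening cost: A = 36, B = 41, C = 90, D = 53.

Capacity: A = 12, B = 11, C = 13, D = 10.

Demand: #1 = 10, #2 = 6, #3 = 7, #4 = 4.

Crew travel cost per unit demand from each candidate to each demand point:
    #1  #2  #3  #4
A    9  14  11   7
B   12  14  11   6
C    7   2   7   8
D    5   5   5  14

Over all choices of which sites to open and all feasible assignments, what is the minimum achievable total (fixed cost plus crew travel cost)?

Open {A, C, D}; cheapest assignment that respects the capacities:
  A (cap 12, load 4): #4 — cost 4×7 = 28
  C (cap 13, load 13): #2, #3 — cost 6×2 + 7×7 = 61
  D (cap 10, load 10): #1 — cost 10×5 = 50
  Shipping 139, fixed 179 → total 318.
  Any other capacity-feasible assignment to {A, C, D} ships for at least 139.
Compare {B, C, D}: its best feasible assignment gives total 319.
Compare {A, B, C}: its best feasible assignment gives total 342.
Every other set of open sites that can feasibly serve all demand totals ≥ 319 even under its best assignment. Minimum: 318.

318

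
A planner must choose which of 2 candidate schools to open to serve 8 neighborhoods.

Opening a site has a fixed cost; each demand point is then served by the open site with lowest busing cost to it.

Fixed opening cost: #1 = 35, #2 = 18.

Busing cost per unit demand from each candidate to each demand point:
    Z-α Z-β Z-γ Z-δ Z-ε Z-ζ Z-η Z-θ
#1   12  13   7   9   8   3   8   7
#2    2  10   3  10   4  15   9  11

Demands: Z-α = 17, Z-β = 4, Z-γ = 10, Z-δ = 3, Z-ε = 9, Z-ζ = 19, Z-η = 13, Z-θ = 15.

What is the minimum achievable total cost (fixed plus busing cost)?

Open {#1, #2}: assign each demand point to its cheapest open site.
  Z-α→#2 17×2=34, Z-β→#2 4×10=40, Z-γ→#2 10×3=30, Z-δ→#1 3×9=27, Z-ε→#2 9×4=36, Z-ζ→#1 19×3=57, Z-η→#1 13×8=104, Z-θ→#1 15×7=105
  busing cost 433, fixed 53 → total 486.
Compare {#1}: busing cost 691 + fixed 35 = 726.
Compare {#2}: busing cost 737 + fixed 18 = 755.

486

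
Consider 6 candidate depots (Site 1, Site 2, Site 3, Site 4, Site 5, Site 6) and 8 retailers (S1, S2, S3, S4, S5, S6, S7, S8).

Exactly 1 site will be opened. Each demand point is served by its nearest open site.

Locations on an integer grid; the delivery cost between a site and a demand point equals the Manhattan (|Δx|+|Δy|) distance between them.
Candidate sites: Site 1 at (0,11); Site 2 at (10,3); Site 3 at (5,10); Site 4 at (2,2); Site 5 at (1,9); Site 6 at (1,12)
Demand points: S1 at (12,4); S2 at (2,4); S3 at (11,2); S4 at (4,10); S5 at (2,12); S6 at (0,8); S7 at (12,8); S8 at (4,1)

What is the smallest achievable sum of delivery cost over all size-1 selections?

68

Open {Site 3}.
  S1→Site 3 13, S2→Site 3 9, S3→Site 3 14, S4→Site 3 1, S5→Site 3 5, S6→Site 3 7, S7→Site 3 9, S8→Site 3 10  ⇒ total 68.
Compare {Site 4}: total 70.
Compare {Site 5}: total 72.
No size-1 selection does better; minimum is 68.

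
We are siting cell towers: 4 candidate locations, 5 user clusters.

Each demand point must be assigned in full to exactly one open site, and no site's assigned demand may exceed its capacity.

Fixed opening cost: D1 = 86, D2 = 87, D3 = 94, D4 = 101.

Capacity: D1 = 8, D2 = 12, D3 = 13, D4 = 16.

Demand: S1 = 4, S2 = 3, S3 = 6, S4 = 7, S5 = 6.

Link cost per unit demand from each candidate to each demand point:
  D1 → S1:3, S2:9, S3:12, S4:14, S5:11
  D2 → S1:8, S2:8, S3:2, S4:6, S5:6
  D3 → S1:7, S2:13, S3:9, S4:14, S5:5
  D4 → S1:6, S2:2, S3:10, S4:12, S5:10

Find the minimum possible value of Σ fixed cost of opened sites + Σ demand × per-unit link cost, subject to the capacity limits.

Open {D2, D4}; cheapest assignment that respects the capacities:
  D2 (cap 12, load 12): S3, S5 — cost 6×2 + 6×6 = 48
  D4 (cap 16, load 14): S1, S2, S4 — cost 4×6 + 3×2 + 7×12 = 114
  Shipping 162, fixed 188 → total 350.
  Any other capacity-feasible assignment to {D2, D4} ships for at least 162.
Compare {D3, D4}: its best feasible assignment gives total 393.
Compare {D1, D2, D4}: its best feasible assignment gives total 424.
Every other set of open sites that can feasibly serve all demand totals ≥ 393 even under its best assignment. Minimum: 350.

350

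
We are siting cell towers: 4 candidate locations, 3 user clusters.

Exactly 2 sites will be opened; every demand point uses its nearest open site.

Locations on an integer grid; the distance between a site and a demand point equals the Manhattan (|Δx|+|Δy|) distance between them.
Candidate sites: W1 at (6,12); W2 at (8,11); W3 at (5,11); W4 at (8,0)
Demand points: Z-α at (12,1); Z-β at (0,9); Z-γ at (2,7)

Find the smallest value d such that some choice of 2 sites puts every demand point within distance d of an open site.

Open {W3, W4}.
  Farthest demand point is Z-β at distance 7 (to W3); all others are ≤ 7.
With {W1, W4} the worst case is 9.
With {W2, W4} the worst case is 10.
No size-2 selection achieves below 7.

7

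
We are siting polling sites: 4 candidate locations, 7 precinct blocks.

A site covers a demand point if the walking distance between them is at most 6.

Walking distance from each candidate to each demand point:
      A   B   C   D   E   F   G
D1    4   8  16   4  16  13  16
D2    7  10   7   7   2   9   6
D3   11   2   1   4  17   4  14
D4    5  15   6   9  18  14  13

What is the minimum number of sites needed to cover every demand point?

3

Coverage sets (demand points within 6 of each site):
  D1: {A, D}
  D2: {E, G}
  D3: {B, C, D, F}
  D4: {A, C}
No 2 sites suffice: every size-2 union leaves at least one demand point uncovered.
But {D1, D2, D3} covers everything, so the minimum is 3.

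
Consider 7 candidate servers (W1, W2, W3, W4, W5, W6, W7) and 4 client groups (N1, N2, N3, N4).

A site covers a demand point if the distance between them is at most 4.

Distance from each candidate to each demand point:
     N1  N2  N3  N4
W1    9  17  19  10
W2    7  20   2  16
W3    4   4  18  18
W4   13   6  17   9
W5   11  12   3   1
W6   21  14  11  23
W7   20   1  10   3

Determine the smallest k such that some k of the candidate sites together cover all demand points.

2

Coverage sets (demand points within 4 of each site):
  W1: {}
  W2: {N3}
  W3: {N1, N2}
  W4: {}
  W5: {N3, N4}
  W6: {}
  W7: {N2, N4}
No single site covers all 4 demand points.
But {W3, W5} covers everything, so the minimum is 2.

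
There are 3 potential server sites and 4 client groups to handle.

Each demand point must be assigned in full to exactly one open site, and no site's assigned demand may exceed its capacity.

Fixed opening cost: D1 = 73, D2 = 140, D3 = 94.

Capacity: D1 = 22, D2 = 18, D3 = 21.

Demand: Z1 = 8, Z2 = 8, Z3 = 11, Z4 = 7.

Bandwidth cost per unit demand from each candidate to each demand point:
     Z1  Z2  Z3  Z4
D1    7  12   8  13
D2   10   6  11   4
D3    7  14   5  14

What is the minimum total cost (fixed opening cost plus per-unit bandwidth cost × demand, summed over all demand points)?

Open {D2, D3}; cheapest assignment that respects the capacities:
  D2 (cap 18, load 15): Z2, Z4 — cost 8×6 + 7×4 = 76
  D3 (cap 21, load 19): Z1, Z3 — cost 8×7 + 11×5 = 111
  Shipping 187, fixed 234 → total 421.
  Any other capacity-feasible assignment to {D2, D3} ships for at least 187.
Compare {D1, D2}: its best feasible assignment gives total 433.
Compare {D1, D3}: its best feasible assignment gives total 465.
Every other set of open sites that can feasibly serve all demand totals ≥ 433 even under its best assignment. Minimum: 421.

421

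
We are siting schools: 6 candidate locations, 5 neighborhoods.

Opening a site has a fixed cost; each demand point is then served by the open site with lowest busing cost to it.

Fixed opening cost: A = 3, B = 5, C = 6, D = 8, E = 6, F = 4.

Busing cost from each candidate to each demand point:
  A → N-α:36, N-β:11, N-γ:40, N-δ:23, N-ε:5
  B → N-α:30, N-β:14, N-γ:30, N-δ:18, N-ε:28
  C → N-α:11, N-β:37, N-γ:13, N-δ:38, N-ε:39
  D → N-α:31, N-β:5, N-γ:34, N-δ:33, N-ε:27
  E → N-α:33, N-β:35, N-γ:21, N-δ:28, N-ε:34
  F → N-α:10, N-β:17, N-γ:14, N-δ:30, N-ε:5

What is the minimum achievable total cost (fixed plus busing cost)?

69

Open {B, D, F}: assign each demand point to its cheapest open site.
  N-α→F 10, N-β→D 5, N-γ→F 14, N-δ→B 18, N-ε→F 5
  busing cost 52, fixed 17 → total 69.
Compare {A, F}: busing cost 63 + fixed 7 = 70.
Compare {B, F}: busing cost 61 + fixed 9 = 70.
Compare {A, B, F}: busing cost 58 + fixed 12 = 70.
All other subsets cost ≥ 70. Minimum total cost: 69.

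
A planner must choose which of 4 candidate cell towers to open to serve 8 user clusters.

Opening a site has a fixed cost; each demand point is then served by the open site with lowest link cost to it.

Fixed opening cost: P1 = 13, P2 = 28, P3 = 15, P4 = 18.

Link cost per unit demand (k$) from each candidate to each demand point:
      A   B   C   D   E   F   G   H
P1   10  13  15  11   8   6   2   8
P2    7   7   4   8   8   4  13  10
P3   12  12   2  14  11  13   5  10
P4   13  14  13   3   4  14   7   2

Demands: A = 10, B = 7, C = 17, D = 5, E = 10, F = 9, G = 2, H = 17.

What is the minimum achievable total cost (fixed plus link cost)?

Open {P2, P3, P4}: assign each demand point to its cheapest open site.
  A→P2 10×7=70, B→P2 7×7=49, C→P3 17×2=34, D→P4 5×3=15, E→P4 10×4=40, F→P2 9×4=36, G→P3 2×5=10, H→P4 17×2=34
  link cost 288, fixed 61 → total 349.
Compare {P1, P2, P3, P4}: link cost 282 + fixed 74 = 356.
Compare {P2, P4}: link cost 326 + fixed 46 = 372.
Compare {P1, P2, P4}: link cost 316 + fixed 59 = 375.
All other subsets cost ≥ 356. Minimum total cost: 349.

349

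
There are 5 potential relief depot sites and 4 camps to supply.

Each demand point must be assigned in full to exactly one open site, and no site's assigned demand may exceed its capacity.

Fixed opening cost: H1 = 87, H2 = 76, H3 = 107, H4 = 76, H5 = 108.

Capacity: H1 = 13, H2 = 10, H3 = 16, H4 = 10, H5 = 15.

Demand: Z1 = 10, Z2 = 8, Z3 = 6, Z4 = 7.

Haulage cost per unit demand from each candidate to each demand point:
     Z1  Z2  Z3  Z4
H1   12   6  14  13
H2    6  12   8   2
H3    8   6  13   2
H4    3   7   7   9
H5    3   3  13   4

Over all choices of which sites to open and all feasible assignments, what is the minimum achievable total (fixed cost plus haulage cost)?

390

Open {H2, H4, H5}; cheapest assignment that respects the capacities:
  H2 (cap 10, load 6): Z3 — cost 6×8 = 48
  H4 (cap 10, load 10): Z1 — cost 10×3 = 30
  H5 (cap 15, load 15): Z2, Z4 — cost 8×3 + 7×4 = 52
  Shipping 130, fixed 260 → total 390.
  Any other capacity-feasible assignment to {H2, H4, H5} ships for at least 130.
Compare {H2, H3, H4}: its best feasible assignment gives total 399.
Compare {H3, H5}: its best feasible assignment gives total 425.
Every other set of open sites that can feasibly serve all demand totals ≥ 399 even under its best assignment. Minimum: 390.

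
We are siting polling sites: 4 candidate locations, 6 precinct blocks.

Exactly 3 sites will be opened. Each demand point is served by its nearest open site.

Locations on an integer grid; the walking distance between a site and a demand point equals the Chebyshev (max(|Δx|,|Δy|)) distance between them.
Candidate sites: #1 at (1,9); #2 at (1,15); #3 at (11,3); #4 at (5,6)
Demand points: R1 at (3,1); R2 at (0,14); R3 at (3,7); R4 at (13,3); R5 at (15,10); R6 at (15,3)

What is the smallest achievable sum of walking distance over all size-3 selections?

Open {#2, #3, #4}.
  R1→#4 5, R2→#2 1, R3→#4 2, R4→#3 2, R5→#3 7, R6→#3 4  ⇒ total 21.
Compare {#1, #2, #3}: total 24.
Compare {#1, #3, #4}: total 25.
No size-3 selection does better; minimum is 21.

21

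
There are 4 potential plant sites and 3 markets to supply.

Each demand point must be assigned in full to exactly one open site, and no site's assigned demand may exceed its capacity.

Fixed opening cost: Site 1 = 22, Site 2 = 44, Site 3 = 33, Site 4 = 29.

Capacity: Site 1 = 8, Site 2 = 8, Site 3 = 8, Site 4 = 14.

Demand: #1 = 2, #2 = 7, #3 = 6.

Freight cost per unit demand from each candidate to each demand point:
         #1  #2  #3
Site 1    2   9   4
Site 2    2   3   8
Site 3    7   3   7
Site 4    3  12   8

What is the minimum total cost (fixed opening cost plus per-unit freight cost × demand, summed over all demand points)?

Open {Site 1, Site 3}; cheapest assignment that respects the capacities:
  Site 1 (cap 8, load 8): #1, #3 — cost 2×2 + 6×4 = 28
  Site 3 (cap 8, load 7): #2 — cost 7×3 = 21
  Shipping 49, fixed 55 → total 104.
  Any other capacity-feasible assignment to {Site 1, Site 3} ships for at least 49.
Compare {Site 1, Site 2}: its best feasible assignment gives total 115.
Compare {Site 1, Site 3, Site 4}: its best feasible assignment gives total 133.
Every other set of open sites that can feasibly serve all demand totals ≥ 115 even under its best assignment. Minimum: 104.

104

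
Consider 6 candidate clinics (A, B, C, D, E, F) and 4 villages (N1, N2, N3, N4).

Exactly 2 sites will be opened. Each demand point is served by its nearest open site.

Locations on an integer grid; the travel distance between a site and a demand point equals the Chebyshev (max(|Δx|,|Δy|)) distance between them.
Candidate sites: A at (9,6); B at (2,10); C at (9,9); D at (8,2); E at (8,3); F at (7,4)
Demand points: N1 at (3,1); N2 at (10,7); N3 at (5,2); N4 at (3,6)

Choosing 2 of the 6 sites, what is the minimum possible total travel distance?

Open {A, F}.
  N1→F 4, N2→A 1, N3→F 2, N4→F 4  ⇒ total 11.
Compare {C, F}: total 12.
Compare {B, F}: total 13.
No size-2 selection does better; minimum is 11.

11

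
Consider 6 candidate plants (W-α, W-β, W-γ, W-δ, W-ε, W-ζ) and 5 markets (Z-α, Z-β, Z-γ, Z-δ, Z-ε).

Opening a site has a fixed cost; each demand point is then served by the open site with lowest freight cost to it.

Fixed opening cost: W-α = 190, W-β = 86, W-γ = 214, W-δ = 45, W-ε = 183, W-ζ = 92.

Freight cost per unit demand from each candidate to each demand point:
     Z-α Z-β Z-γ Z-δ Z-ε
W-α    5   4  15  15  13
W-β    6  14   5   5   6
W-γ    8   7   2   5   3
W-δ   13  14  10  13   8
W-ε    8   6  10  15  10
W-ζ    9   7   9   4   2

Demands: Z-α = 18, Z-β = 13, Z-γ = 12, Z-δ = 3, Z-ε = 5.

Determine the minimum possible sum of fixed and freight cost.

459

Open {W-β, W-ζ}: assign each demand point to its cheapest open site.
  Z-α→W-β 18×6=108, Z-β→W-ζ 13×7=91, Z-γ→W-β 12×5=60, Z-δ→W-ζ 3×4=12, Z-ε→W-ζ 5×2=10
  freight cost 281, fixed 178 → total 459.
Compare {W-ζ}: freight cost 383 + fixed 92 = 475.
Compare {W-β}: freight cost 395 + fixed 86 = 481.
Compare {W-γ}: freight cost 289 + fixed 214 = 503.
All other subsets cost ≥ 475. Minimum total cost: 459.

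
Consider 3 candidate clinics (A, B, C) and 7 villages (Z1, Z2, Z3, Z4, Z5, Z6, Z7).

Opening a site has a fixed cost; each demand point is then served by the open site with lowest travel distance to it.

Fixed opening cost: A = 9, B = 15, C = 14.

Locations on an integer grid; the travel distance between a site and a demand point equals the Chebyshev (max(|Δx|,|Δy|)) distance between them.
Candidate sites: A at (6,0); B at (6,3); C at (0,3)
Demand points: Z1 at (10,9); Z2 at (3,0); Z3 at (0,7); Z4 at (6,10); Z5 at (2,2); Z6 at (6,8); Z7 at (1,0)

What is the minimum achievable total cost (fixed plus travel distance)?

Open {C}: assign each demand point to its cheapest open site.
  Z1→C 10, Z2→C 3, Z3→C 4, Z4→C 7, Z5→C 2, Z6→C 6, Z7→C 3
  travel distance 35, fixed 14 → total 49.
Compare {B}: travel distance 36 + fixed 15 = 51.
Compare {A}: travel distance 46 + fixed 9 = 55.
Compare {A, C}: travel distance 34 + fixed 23 = 57.
All other subsets cost ≥ 51. Minimum total cost: 49.

49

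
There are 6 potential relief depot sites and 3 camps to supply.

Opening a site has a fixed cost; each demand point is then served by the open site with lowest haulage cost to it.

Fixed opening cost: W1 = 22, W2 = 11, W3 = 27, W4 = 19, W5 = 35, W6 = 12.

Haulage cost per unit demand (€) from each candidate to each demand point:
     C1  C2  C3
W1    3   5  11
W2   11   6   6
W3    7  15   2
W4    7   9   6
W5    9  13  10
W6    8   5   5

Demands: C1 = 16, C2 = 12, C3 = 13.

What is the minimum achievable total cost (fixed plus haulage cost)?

Open {W1, W3}: assign each demand point to its cheapest open site.
  C1→W1 16×3=48, C2→W1 12×5=60, C3→W3 13×2=26
  haulage cost 134, fixed 49 → total 183.
Compare {W1, W2, W3}: haulage cost 134 + fixed 60 = 194.
Compare {W1, W3, W6}: haulage cost 134 + fixed 61 = 195.
Compare {W1, W3, W4}: haulage cost 134 + fixed 68 = 202.
All other subsets cost ≥ 194. Minimum total cost: 183.

183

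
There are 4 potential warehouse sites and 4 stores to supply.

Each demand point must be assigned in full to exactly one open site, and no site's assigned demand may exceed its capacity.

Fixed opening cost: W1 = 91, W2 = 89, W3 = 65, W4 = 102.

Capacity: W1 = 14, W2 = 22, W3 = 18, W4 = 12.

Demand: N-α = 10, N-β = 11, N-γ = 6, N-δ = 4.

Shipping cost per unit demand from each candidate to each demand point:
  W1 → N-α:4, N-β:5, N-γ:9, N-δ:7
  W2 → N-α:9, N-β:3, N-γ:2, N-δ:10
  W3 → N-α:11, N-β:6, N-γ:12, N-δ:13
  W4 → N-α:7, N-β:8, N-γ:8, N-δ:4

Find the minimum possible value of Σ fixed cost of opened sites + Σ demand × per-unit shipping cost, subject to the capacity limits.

293

Open {W1, W2}; cheapest assignment that respects the capacities:
  W1 (cap 14, load 14): N-α, N-δ — cost 10×4 + 4×7 = 68
  W2 (cap 22, load 17): N-β, N-γ — cost 11×3 + 6×2 = 45
  Shipping 113, fixed 180 → total 293.
  Any other capacity-feasible assignment to {W1, W2} ships for at least 113.
Compare {W2, W4}: its best feasible assignment gives total 346.
Compare {W2, W3}: its best feasible assignment gives total 349.
Every other set of open sites that can feasibly serve all demand totals ≥ 346 even under its best assignment. Minimum: 293.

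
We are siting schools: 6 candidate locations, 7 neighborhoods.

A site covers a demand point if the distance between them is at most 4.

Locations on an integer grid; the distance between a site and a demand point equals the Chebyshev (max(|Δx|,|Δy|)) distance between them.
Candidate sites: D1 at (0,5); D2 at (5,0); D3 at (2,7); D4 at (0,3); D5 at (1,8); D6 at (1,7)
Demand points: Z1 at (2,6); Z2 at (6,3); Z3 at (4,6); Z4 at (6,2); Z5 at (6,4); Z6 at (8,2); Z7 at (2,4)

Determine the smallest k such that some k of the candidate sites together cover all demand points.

Coverage sets (demand points within 4 of each site):
  D1: {Z1, Z3, Z7}
  D2: {Z2, Z4, Z5, Z6, Z7}
  D3: {Z1, Z2, Z3, Z5, Z7}
  D4: {Z1, Z3, Z7}
  D5: {Z1, Z3, Z7}
  D6: {Z1, Z3, Z7}
No single site covers all 7 demand points.
But {D1, D2} covers everything, so the minimum is 2.

2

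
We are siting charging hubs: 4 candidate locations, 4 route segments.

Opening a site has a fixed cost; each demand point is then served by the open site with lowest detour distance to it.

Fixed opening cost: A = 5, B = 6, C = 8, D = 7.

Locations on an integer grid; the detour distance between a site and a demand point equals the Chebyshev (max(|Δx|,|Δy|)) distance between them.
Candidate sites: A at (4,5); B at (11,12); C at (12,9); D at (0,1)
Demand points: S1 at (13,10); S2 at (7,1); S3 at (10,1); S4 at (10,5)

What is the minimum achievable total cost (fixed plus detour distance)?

Open {A, C}: assign each demand point to its cheapest open site.
  S1→C 1, S2→A 4, S3→A 6, S4→C 4
  detour distance 15, fixed 13 → total 28.
Compare {C}: detour distance 21 + fixed 8 = 29.
Compare {A, B}: detour distance 18 + fixed 11 = 29.
Compare {A}: detour distance 25 + fixed 5 = 30.
All other subsets cost ≥ 29. Minimum total cost: 28.

28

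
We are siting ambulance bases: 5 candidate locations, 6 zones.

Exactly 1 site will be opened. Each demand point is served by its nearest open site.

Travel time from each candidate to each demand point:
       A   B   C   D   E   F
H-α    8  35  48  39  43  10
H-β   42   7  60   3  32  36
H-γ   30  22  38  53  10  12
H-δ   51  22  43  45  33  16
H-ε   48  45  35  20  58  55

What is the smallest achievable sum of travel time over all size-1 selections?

165

Open {H-γ}.
  A→H-γ 30, B→H-γ 22, C→H-γ 38, D→H-γ 53, E→H-γ 10, F→H-γ 12  ⇒ total 165.
Compare {H-β}: total 180.
Compare {H-α}: total 183.
No size-1 selection does better; minimum is 165.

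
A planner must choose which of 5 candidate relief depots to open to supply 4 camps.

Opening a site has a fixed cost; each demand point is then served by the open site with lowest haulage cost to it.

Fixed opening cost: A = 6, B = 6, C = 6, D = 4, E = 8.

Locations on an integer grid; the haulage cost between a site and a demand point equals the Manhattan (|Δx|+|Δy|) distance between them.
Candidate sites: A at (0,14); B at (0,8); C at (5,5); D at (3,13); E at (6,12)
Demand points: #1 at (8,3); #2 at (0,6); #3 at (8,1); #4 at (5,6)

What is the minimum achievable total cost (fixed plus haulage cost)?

25

Open {C}: assign each demand point to its cheapest open site.
  #1→C 5, #2→C 6, #3→C 7, #4→C 1
  haulage cost 19, fixed 6 → total 25.
Compare {B, C}: haulage cost 15 + fixed 12 = 27.
Compare {C, D}: haulage cost 19 + fixed 10 = 29.
Compare {A, C}: haulage cost 19 + fixed 12 = 31.
All other subsets cost ≥ 27. Minimum total cost: 25.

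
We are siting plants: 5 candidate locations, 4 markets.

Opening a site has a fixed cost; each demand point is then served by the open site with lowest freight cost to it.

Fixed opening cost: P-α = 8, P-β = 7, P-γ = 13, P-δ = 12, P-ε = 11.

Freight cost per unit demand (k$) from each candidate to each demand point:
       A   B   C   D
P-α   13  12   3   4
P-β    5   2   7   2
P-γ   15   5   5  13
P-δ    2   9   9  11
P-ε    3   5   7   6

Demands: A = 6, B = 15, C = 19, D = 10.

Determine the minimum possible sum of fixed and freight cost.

Open {P-α, P-β, P-δ}: assign each demand point to its cheapest open site.
  A→P-δ 6×2=12, B→P-β 15×2=30, C→P-α 19×3=57, D→P-β 10×2=20
  freight cost 119, fixed 27 → total 146.
Compare {P-α, P-β, P-ε}: freight cost 125 + fixed 26 = 151.
Compare {P-α, P-β}: freight cost 137 + fixed 15 = 152.
Compare {P-α, P-β, P-δ, P-ε}: freight cost 119 + fixed 38 = 157.
All other subsets cost ≥ 151. Minimum total cost: 146.

146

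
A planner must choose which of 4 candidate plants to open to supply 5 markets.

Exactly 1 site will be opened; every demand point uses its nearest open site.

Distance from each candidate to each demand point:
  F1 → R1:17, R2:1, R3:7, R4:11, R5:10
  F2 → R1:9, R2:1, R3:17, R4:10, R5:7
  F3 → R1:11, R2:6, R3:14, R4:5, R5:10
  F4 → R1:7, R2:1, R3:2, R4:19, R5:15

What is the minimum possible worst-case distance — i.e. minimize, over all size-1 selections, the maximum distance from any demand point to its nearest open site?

14

Open {F3}.
  Farthest demand point is R3 at distance 14 (to F3); all others are ≤ 14.
With {F1} the worst case is 17.
With {F2} the worst case is 17.
No size-1 selection achieves below 14.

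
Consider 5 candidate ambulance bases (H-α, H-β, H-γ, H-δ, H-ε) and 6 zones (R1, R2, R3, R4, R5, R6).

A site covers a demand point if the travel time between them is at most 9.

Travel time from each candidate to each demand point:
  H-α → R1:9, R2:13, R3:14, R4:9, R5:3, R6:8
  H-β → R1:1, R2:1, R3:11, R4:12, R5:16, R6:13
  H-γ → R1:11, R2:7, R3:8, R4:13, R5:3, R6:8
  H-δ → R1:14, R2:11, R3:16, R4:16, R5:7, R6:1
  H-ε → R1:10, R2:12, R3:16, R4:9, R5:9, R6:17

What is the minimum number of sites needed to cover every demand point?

Coverage sets (demand points within 9 of each site):
  H-α: {R1, R4, R5, R6}
  H-β: {R1, R2}
  H-γ: {R2, R3, R5, R6}
  H-δ: {R5, R6}
  H-ε: {R4, R5}
No single site covers all 6 demand points.
But {H-α, H-γ} covers everything, so the minimum is 2.

2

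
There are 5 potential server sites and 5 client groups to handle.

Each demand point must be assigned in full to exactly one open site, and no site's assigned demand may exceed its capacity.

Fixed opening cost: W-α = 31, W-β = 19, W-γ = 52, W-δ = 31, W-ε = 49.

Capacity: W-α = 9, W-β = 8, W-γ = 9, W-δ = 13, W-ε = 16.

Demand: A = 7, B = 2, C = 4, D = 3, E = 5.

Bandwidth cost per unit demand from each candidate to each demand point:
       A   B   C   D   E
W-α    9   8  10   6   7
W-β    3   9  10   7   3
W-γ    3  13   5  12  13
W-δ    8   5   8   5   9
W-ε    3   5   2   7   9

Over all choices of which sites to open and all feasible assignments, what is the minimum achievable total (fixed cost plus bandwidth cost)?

Open {W-β, W-ε}; cheapest assignment that respects the capacities:
  W-β (cap 8, load 8): D, E — cost 3×7 + 5×3 = 36
  W-ε (cap 16, load 13): A, B, C — cost 7×3 + 2×5 + 4×2 = 39
  Shipping 75, fixed 68 → total 143.
  Any other capacity-feasible assignment to {W-β, W-ε} ships for at least 75.
Compare {W-β, W-δ, W-ε}: its best feasible assignment gives total 168.
Compare {W-α, W-β, W-ε}: its best feasible assignment gives total 171.
Every other set of open sites that can feasibly serve all demand totals ≥ 168 even under its best assignment. Minimum: 143.

143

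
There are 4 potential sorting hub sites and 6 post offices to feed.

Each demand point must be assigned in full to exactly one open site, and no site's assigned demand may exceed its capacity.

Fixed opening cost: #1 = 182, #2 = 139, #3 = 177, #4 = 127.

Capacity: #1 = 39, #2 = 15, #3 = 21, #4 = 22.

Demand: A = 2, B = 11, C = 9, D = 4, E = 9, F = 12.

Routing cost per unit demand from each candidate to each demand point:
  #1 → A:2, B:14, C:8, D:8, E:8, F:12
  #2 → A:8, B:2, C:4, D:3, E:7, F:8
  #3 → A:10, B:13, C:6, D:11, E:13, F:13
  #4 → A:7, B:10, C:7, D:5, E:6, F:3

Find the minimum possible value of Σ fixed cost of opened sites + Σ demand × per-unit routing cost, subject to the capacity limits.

641

Open {#2, #3, #4}; cheapest assignment that respects the capacities:
  #2 (cap 15, load 15): B, D — cost 11×2 + 4×3 = 34
  #3 (cap 21, load 11): A, C — cost 2×10 + 9×6 = 74
  #4 (cap 22, load 21): E, F — cost 9×6 + 12×3 = 90
  Shipping 198, fixed 443 → total 641.
  Any other capacity-feasible assignment to {#2, #3, #4} ships for at least 198.
Compare {#1, #2}: its best feasible assignment gives total 647.
Compare {#1, #2, #4}: its best feasible assignment gives total 648.
Every other set of open sites that can feasibly serve all demand totals ≥ 647 even under its best assignment. Minimum: 641.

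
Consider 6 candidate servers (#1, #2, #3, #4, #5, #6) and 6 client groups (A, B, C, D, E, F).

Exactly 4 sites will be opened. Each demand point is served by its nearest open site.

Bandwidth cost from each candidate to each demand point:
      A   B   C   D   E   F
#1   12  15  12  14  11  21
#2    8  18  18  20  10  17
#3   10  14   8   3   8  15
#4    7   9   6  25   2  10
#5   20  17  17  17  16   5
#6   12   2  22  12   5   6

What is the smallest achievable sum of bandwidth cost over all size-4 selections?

Open {#3, #4, #5, #6}.
  A→#4 7, B→#6 2, C→#4 6, D→#3 3, E→#4 2, F→#5 5  ⇒ total 25.
Compare {#1, #3, #4, #6}: total 26.
Compare {#2, #3, #4, #6}: total 26.
No size-4 selection does better; minimum is 25.

25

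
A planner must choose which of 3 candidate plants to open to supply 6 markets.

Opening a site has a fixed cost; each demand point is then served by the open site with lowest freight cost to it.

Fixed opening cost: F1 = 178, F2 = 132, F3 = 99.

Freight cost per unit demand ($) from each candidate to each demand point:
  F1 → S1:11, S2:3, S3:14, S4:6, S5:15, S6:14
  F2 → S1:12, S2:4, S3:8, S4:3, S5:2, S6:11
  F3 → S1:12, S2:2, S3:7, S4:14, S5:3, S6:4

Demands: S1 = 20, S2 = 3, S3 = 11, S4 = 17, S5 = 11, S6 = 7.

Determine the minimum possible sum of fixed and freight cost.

Open {F2}: assign each demand point to its cheapest open site.
  S1→F2 20×12=240, S2→F2 3×4=12, S3→F2 11×8=88, S4→F2 17×3=51, S5→F2 11×2=22, S6→F2 7×11=77
  freight cost 490, fixed 132 → total 622.
Compare {F2, F3}: freight cost 424 + fixed 231 = 655.
Compare {F3}: freight cost 622 + fixed 99 = 721.
Compare {F1, F3}: freight cost 466 + fixed 277 = 743.
All other subsets cost ≥ 655. Minimum total cost: 622.

622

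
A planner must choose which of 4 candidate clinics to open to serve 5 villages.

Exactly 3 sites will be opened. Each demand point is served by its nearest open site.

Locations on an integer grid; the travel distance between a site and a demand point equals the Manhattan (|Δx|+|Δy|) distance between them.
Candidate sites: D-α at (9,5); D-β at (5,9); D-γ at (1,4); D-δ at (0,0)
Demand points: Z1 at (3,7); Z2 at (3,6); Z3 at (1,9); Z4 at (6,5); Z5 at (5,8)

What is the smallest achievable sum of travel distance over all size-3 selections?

16

Open {D-α, D-β, D-γ}.
  Z1→D-β 4, Z2→D-γ 4, Z3→D-β 4, Z4→D-α 3, Z5→D-β 1  ⇒ total 16.
Compare {D-α, D-β, D-δ}: total 17.
Compare {D-β, D-γ, D-δ}: total 18.
No size-3 selection does better; minimum is 16.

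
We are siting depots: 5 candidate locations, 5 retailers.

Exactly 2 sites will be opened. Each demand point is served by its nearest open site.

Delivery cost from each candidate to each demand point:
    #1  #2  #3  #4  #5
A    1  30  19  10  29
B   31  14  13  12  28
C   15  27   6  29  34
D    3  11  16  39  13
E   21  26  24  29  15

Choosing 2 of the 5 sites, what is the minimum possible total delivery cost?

Open {A, D}.
  #1→A 1, #2→D 11, #3→D 16, #4→A 10, #5→D 13  ⇒ total 51.
Compare {B, D}: total 52.
Compare {C, D}: total 62.
No size-2 selection does better; minimum is 51.

51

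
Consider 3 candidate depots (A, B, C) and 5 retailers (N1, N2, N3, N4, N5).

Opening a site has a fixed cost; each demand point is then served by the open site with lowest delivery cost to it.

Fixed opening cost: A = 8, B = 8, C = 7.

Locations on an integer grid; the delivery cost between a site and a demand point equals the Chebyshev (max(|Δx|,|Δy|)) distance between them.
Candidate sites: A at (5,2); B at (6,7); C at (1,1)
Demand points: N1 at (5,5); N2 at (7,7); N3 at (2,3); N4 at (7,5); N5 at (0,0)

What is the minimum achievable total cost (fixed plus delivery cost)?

Open {B, C}: assign each demand point to its cheapest open site.
  N1→B 2, N2→B 1, N3→C 2, N4→B 2, N5→C 1
  delivery cost 8, fixed 15 → total 23.
Compare {B}: delivery cost 16 + fixed 8 = 24.
Compare {C}: delivery cost 19 + fixed 7 = 26.
Compare {A}: delivery cost 19 + fixed 8 = 27.
All other subsets cost ≥ 24. Minimum total cost: 23.

23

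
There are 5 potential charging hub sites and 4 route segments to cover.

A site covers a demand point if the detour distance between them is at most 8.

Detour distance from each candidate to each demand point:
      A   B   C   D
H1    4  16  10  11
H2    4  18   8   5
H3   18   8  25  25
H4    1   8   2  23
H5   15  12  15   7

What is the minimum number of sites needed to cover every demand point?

2

Coverage sets (demand points within 8 of each site):
  H1: {A}
  H2: {A, C, D}
  H3: {B}
  H4: {A, B, C}
  H5: {D}
No single site covers all 4 demand points.
But {H2, H3} covers everything, so the minimum is 2.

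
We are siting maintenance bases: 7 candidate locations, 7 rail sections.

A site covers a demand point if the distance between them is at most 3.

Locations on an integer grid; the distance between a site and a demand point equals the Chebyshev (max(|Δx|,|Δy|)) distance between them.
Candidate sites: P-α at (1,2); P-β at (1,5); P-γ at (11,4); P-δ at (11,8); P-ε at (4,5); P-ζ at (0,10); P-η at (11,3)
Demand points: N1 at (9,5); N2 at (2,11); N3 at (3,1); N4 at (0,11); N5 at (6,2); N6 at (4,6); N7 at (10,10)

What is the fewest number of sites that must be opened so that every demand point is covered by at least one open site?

Coverage sets (demand points within 3 of each site):
  P-α: {N3}
  P-β: {N6}
  P-γ: {N1}
  P-δ: {N1, N7}
  P-ε: {N5, N6}
  P-ζ: {N2, N4}
  P-η: {N1}
No 3 sites suffice: every size-3 union leaves at least one demand point uncovered.
But {P-α, P-δ, P-ε, P-ζ} covers everything, so the minimum is 4.

4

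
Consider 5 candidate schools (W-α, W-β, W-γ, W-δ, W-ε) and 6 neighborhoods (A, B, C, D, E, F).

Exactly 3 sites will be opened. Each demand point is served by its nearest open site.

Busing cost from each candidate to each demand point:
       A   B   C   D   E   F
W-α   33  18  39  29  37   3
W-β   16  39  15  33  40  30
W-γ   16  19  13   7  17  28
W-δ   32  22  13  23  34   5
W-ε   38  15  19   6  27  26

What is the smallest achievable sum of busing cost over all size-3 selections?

70

Open {W-α, W-γ, W-ε}.
  A→W-γ 16, B→W-ε 15, C→W-γ 13, D→W-ε 6, E→W-γ 17, F→W-α 3  ⇒ total 70.
Compare {W-γ, W-δ, W-ε}: total 72.
Compare {W-α, W-β, W-γ}: total 74.
No size-3 selection does better; minimum is 70.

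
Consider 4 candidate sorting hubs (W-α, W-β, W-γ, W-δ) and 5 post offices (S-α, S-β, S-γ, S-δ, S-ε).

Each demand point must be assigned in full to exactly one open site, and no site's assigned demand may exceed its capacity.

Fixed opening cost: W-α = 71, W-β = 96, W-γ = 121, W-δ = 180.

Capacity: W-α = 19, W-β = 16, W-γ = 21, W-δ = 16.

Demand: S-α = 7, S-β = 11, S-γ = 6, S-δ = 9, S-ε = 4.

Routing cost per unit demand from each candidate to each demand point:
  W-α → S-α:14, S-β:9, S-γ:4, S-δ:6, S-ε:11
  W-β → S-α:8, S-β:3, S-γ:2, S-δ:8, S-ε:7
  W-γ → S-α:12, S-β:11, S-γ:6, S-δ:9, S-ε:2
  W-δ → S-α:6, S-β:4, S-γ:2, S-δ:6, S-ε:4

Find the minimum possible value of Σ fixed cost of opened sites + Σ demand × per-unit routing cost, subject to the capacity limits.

Open {W-α, W-γ}; cheapest assignment that respects the capacities:
  W-α (cap 19, load 17): S-β, S-γ — cost 11×9 + 6×4 = 123
  W-γ (cap 21, load 20): S-α, S-δ, S-ε — cost 7×12 + 9×9 + 4×2 = 173
  Shipping 296, fixed 192 → total 488.
  Any other capacity-feasible assignment to {W-α, W-γ} ships for at least 296.
Compare {W-α, W-β, W-γ}: its best feasible assignment gives total 491.
Compare {W-β, W-γ}: its best feasible assignment gives total 510.
Every other set of open sites that can feasibly serve all demand totals ≥ 491 even under its best assignment. Minimum: 488.

488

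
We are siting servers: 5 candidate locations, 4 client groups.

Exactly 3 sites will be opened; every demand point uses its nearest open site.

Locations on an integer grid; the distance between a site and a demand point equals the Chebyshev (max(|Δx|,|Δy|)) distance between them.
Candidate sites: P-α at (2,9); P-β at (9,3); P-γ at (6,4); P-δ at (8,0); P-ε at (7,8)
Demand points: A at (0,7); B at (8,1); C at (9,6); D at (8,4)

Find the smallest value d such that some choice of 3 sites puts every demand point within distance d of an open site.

2

Open {P-α, P-β, P-ε}.
  Farthest demand point is A at distance 2 (to P-α); all others are ≤ 2.
With {P-α, P-β, P-γ} the worst case is 3.
With {P-α, P-β, P-δ} the worst case is 3.
No size-3 selection achieves below 2.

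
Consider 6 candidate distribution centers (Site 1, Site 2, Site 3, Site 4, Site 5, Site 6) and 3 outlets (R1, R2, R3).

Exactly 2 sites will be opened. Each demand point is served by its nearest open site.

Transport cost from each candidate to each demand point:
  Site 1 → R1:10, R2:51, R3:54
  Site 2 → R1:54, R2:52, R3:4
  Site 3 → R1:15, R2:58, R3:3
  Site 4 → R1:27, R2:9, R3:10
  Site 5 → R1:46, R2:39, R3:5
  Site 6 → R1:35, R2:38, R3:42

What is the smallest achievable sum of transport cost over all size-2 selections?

27

Open {Site 3, Site 4}.
  R1→Site 3 15, R2→Site 4 9, R3→Site 3 3  ⇒ total 27.
Compare {Site 1, Site 4}: total 29.
Compare {Site 2, Site 4}: total 40.
No size-2 selection does better; minimum is 27.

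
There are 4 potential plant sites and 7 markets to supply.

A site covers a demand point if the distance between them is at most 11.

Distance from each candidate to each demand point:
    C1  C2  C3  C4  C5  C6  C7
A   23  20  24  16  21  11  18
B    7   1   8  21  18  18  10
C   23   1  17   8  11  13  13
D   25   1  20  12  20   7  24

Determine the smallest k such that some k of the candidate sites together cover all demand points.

3

Coverage sets (demand points within 11 of each site):
  A: {C6}
  B: {C1, C2, C3, C7}
  C: {C2, C4, C5}
  D: {C2, C6}
No 2 sites suffice: every size-2 union leaves at least one demand point uncovered.
But {A, B, C} covers everything, so the minimum is 3.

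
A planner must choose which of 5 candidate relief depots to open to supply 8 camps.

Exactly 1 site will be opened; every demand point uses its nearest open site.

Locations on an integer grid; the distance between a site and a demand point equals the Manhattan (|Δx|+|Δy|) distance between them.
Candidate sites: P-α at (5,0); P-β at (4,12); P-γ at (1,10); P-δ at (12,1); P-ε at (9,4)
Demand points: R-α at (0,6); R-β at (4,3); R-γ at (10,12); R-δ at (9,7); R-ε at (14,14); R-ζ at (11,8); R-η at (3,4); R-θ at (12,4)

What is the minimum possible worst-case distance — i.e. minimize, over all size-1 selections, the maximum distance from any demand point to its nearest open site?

15

Open {P-ε}.
  Farthest demand point is R-ε at distance 15 (to P-ε); all others are ≤ 15.
With {P-β} the worst case is 16.
With {P-γ} the worst case is 17.
No size-1 selection achieves below 15.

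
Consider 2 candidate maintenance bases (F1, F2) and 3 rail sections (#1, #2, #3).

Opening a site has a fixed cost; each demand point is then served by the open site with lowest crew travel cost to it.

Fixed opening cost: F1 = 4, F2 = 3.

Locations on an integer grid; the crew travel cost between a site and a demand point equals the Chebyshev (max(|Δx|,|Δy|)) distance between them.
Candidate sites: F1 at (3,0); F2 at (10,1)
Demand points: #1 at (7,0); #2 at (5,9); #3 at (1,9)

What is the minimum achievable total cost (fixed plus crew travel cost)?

Open {F2}: assign each demand point to its cheapest open site.
  #1→F2 3, #2→F2 8, #3→F2 9
  crew travel cost 20, fixed 3 → total 23.
Compare {F1}: crew travel cost 22 + fixed 4 = 26.
Compare {F1, F2}: crew travel cost 20 + fixed 7 = 27.

23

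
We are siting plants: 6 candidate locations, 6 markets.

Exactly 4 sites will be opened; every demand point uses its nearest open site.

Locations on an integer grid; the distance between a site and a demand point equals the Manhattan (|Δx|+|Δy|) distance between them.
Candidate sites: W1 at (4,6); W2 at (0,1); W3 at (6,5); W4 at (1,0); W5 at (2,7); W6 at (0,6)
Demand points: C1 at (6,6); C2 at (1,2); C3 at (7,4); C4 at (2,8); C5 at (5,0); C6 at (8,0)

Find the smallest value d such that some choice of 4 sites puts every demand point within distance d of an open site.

7

Open {W1, W2, W3, W4}.
  Farthest demand point is C6 at distance 7 (to W3); all others are ≤ 7.
With {W1, W2, W3, W5} the worst case is 7.
With {W1, W2, W3, W6} the worst case is 7.
No size-4 selection achieves below 7.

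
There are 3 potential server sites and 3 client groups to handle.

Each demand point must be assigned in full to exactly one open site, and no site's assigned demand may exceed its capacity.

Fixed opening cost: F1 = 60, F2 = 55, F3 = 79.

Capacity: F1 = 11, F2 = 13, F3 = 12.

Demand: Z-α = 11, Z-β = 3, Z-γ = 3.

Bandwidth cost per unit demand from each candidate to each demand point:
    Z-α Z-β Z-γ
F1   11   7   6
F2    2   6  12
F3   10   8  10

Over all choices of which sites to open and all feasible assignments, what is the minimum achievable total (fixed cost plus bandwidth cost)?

Open {F1, F2}; cheapest assignment that respects the capacities:
  F1 (cap 11, load 6): Z-β, Z-γ — cost 3×7 + 3×6 = 39
  F2 (cap 13, load 11): Z-α — cost 11×2 = 22
  Shipping 61, fixed 115 → total 176.
  Any other capacity-feasible assignment to {F1, F2} ships for at least 61.
Compare {F2, F3}: its best feasible assignment gives total 210.
Compare {F1, F2, F3}: its best feasible assignment gives total 255.
Every other set of open sites that can feasibly serve all demand totals ≥ 210 even under its best assignment. Minimum: 176.

176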